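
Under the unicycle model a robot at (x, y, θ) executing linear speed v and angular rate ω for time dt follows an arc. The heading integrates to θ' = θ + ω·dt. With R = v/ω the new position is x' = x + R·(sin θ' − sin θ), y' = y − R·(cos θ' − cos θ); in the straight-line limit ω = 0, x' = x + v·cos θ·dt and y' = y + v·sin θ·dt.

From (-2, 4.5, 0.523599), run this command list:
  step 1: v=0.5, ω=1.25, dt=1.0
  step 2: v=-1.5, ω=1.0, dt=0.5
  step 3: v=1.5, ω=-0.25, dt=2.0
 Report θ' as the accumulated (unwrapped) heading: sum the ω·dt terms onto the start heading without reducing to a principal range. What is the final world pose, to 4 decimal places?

(-2.7823, 6.9292, 1.7736)

step 1: θ'=1.7736 (R=0.4000) → pose (-1.8082, 4.9270, 1.7736)
step 2: θ'=2.2736 (R=-1.5000) → pose (-1.4835, 4.2596, 2.2736)
step 3: θ'=1.7736 (R=-6.0000) → pose (-2.7823, 6.9292, 1.7736)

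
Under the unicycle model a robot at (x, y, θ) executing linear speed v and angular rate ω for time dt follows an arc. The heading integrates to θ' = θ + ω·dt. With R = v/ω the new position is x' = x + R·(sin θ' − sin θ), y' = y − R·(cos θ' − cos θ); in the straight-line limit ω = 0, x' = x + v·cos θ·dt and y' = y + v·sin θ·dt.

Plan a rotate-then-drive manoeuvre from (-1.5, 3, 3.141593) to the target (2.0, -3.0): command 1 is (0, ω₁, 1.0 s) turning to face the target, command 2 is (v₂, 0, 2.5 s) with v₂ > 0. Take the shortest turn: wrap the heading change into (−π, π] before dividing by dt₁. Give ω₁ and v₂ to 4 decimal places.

ω₁ = 2.0989, v₂ = 2.7785

heading to target = atan2(-3−3, 2−-1.5) = -1.0427
Δθ = wrap(-1.0427 − 3.1416) = 2.0989; ω₁ = Δθ/dt₁ = 2.0989
distance = √((2−-1.5)² + (-3−3)²) = 6.9462; v₂ = distance/dt₂ = 2.7785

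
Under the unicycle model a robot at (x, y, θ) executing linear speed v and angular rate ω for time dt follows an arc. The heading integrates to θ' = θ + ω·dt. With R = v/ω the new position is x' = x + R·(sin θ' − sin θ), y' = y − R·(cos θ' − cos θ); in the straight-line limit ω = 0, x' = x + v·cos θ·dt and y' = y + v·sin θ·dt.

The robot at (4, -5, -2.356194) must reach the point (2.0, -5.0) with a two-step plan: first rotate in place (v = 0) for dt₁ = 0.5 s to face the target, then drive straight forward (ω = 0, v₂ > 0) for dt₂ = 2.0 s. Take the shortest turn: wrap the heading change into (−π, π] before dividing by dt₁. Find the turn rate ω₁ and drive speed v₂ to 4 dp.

heading to target = atan2(-5−-5, 2−4) = 3.1416
Δθ = wrap(3.1416 − -2.3562) = -0.7854; ω₁ = Δθ/dt₁ = -1.5708
distance = √((2−4)² + (-5−-5)²) = 2.0000; v₂ = distance/dt₂ = 1.0000

ω₁ = -1.5708, v₂ = 1.0000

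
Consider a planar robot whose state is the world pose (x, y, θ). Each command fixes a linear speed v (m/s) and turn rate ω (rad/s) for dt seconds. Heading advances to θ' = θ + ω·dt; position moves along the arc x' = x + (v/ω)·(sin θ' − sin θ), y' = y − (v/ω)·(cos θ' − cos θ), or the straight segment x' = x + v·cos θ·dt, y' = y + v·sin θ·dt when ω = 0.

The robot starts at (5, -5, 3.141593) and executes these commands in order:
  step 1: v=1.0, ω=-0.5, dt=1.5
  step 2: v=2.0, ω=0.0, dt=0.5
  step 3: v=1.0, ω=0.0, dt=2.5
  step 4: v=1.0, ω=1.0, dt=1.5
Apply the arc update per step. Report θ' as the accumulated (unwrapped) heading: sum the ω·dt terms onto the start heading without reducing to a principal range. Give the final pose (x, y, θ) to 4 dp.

(-0.2875, -2.0776, 3.8916)

step 1: θ'=2.3916 (R=-2.0000) → pose (3.6367, -4.4634, 2.3916)
step 2: θ'=2.3916 (straight) → pose (2.9050, -3.7817, 2.3916)
step 3: θ'=2.3916 (straight) → pose (1.0758, -2.0776, 2.3916)
step 4: θ'=3.8916 (R=1.0000) → pose (-0.2875, -2.0776, 3.8916)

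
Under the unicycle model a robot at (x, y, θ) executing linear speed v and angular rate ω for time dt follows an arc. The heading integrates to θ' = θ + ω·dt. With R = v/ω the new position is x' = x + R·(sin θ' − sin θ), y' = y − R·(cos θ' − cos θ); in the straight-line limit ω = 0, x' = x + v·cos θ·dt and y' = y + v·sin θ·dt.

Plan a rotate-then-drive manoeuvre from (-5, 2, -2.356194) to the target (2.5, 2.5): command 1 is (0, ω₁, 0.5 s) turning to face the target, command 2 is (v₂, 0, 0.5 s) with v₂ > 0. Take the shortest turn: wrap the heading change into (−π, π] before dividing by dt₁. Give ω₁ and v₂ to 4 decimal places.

ω₁ = 4.8455, v₂ = 15.0333

heading to target = atan2(2.5−2, 2.5−-5) = 0.0666
Δθ = wrap(0.0666 − -2.3562) = 2.4228; ω₁ = Δθ/dt₁ = 4.8455
distance = √((2.5−-5)² + (2.5−2)²) = 7.5166; v₂ = distance/dt₂ = 15.0333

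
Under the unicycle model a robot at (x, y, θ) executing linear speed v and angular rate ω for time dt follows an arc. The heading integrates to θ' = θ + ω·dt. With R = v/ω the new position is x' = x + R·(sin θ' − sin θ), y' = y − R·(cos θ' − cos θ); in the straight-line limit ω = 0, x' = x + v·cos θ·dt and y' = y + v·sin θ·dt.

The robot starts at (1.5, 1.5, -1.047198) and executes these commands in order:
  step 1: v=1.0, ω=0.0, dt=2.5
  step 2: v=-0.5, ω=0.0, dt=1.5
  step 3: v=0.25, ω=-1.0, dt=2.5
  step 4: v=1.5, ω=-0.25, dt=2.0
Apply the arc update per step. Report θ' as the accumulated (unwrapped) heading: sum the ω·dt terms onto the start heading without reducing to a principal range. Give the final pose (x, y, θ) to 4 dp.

step 1: θ'=-1.0472 (straight) → pose (2.7500, -0.6651, -1.0472)
step 2: θ'=-1.0472 (straight) → pose (2.3750, -0.0155, -1.0472)
step 3: θ'=-3.5472 (R=-0.2500) → pose (2.0598, -0.3703, -3.5472)
step 4: θ'=-4.0472 (R=-6.0000) → pose (-0.2935, 1.4397, -4.0472)

(-0.2935, 1.4397, -4.0472)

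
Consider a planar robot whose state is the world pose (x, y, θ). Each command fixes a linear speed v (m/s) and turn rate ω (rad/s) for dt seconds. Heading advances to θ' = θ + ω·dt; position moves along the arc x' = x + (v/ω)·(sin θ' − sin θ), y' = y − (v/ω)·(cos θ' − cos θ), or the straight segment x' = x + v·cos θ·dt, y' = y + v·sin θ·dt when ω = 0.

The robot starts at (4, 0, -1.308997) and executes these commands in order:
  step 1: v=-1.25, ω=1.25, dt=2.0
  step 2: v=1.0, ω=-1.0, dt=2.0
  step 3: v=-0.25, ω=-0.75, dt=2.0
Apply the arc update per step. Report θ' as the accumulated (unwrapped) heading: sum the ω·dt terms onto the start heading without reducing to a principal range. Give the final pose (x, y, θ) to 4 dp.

step 1: θ'=1.1910 (R=-1.0000) → pose (2.1053, 0.1119, 1.1910)
step 2: θ'=-0.8090 (R=-1.0000) → pose (3.7577, 0.4314, -0.8090)
step 3: θ'=-2.3090 (R=0.3333) → pose (3.7523, 0.8858, -2.3090)

(3.7523, 0.8858, -2.3090)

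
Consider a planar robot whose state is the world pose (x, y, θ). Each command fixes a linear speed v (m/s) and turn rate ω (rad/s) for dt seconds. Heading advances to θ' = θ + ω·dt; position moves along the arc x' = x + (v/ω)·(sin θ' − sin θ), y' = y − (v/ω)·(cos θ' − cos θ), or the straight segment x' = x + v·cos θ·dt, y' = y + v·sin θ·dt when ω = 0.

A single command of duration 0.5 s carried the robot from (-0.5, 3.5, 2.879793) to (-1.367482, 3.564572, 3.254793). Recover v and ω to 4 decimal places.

Δθ = 3.254793 − 2.879793 = 0.375000
ω = Δθ/dt = 0.375000/0.5 = 0.7500
R = Δx/(sin θ' − sin θ) = 2.3333
v = R·ω = 2.3333·0.7500 = 1.7500

v = 1.7500, ω = 0.7500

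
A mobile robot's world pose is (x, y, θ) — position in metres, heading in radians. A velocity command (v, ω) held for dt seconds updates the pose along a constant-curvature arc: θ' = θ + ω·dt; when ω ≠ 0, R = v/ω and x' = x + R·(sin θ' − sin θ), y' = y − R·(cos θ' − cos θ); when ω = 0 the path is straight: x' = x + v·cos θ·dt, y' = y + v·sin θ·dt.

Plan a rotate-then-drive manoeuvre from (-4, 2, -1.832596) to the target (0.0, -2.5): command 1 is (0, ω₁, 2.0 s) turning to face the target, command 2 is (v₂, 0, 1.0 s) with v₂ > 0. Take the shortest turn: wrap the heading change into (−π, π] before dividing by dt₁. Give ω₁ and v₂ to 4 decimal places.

ω₁ = 0.4942, v₂ = 6.0208

heading to target = atan2(-2.5−2, 0−-4) = -0.8442
Δθ = wrap(-0.8442 − -1.8326) = 0.9884; ω₁ = Δθ/dt₁ = 0.4942
distance = √((0−-4)² + (-2.5−2)²) = 6.0208; v₂ = distance/dt₂ = 6.0208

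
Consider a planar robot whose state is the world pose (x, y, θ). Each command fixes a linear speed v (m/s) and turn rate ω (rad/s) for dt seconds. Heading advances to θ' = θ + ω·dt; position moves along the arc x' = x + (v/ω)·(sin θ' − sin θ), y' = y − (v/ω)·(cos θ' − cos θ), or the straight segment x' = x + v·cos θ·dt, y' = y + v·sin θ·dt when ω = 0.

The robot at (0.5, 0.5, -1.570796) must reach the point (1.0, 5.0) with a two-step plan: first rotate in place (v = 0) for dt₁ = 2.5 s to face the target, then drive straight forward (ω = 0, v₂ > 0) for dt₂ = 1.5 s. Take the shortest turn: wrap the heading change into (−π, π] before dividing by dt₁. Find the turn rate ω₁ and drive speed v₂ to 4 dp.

ω₁ = 1.2124, v₂ = 3.0185

heading to target = atan2(5−0.5, 1−0.5) = 1.4601
Δθ = wrap(1.4601 − -1.5708) = 3.0309; ω₁ = Δθ/dt₁ = 1.2124
distance = √((1−0.5)² + (5−0.5)²) = 4.5277; v₂ = distance/dt₂ = 3.0185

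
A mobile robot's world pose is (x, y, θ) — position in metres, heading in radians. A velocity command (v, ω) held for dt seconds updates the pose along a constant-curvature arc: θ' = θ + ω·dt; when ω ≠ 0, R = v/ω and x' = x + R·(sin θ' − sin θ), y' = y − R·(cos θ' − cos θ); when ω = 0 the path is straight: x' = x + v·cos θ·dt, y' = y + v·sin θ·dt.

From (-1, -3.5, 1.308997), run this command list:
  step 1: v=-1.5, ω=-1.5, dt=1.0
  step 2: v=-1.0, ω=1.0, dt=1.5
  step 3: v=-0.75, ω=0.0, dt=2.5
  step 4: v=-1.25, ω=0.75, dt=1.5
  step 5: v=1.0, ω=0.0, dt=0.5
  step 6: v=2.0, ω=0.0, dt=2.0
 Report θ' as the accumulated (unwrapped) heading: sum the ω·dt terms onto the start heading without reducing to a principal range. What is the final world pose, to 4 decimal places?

step 1: θ'=-0.1910 (R=1.0000) → pose (-2.1558, -4.2230, -0.1910)
step 2: θ'=1.3090 (R=-1.0000) → pose (-3.3115, -4.9460, 1.3090)
step 3: θ'=1.3090 (straight) → pose (-3.7968, -6.7571, 1.3090)
step 4: θ'=2.4340 (R=-1.6667) → pose (-3.2703, -8.4550, 2.4340)
step 5: θ'=2.4340 (straight) → pose (-3.6503, -8.1300, 2.4340)
step 6: θ'=2.4340 (straight) → pose (-6.6900, -5.5300, 2.4340)

(-6.6900, -5.5300, 2.4340)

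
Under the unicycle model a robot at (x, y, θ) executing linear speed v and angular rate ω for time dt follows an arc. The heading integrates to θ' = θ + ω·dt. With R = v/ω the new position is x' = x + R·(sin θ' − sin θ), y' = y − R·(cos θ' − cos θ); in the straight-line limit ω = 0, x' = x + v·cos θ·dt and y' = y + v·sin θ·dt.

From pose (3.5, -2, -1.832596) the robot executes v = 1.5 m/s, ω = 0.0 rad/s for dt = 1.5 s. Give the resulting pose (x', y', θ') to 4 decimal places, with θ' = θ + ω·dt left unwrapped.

(2.9177, -4.1733, -1.8326)

θ' = -1.8326 + 0.0·1.5 = -1.8326
ω = 0 → straight: x' = 3.5 + 1.5·cos(-1.8326)·1.5 = 2.9177
y' = -2 + 1.5·sin(-1.8326)·1.5 = -4.1733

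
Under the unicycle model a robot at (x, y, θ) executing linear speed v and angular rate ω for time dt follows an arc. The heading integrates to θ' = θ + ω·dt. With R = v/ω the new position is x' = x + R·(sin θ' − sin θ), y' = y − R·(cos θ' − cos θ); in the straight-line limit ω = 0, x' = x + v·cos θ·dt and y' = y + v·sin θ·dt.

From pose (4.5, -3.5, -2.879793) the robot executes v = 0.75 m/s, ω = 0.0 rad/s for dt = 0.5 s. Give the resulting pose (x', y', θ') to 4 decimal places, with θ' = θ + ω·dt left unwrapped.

θ' = -2.8798 + 0.0·0.5 = -2.8798
ω = 0 → straight: x' = 4.5 + 0.75·cos(-2.8798)·0.5 = 4.1378
y' = -3.5 + 0.75·sin(-2.8798)·0.5 = -3.5971

(4.1378, -3.5971, -2.8798)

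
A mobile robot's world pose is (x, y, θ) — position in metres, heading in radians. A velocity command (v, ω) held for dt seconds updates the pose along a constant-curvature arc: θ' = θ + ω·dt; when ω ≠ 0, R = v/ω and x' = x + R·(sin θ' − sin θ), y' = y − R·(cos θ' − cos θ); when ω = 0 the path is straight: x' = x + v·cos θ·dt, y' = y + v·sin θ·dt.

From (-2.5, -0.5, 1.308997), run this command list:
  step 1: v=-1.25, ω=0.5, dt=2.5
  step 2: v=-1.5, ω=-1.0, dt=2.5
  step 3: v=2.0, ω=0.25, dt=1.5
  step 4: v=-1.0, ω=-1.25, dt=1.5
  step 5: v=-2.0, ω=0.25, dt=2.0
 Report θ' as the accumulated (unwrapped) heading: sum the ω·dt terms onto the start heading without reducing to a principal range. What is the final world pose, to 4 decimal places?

(-1.9024, -0.9582, -0.9410)

step 1: θ'=2.5590 (R=-2.5000) → pose (-1.4607, -3.2346, 2.5590)
step 2: θ'=0.0590 (R=1.5000) → pose (-2.1975, -5.9846, 0.0590)
step 3: θ'=0.4340 (R=8.0000) → pose (0.6948, -5.2568, 0.4340)
step 4: θ'=-1.4410 (R=0.8000) → pose (-0.4349, -4.6346, -1.4410)
step 5: θ'=-0.9410 (R=-8.0000) → pose (-1.9024, -0.9582, -0.9410)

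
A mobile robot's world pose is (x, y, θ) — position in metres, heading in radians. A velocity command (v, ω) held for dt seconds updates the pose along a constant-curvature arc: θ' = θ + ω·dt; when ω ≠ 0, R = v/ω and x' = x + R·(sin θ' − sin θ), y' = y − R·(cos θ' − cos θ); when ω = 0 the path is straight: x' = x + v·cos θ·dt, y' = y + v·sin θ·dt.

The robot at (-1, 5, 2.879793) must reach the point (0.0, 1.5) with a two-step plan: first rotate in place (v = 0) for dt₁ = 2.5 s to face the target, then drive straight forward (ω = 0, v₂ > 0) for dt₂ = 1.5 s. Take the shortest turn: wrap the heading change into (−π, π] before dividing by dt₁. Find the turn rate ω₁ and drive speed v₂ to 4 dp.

ω₁ = 0.8444, v₂ = 2.4267

heading to target = atan2(1.5−5, 0−-1) = -1.2925
Δθ = wrap(-1.2925 − 2.8798) = 2.1109; ω₁ = Δθ/dt₁ = 0.8444
distance = √((0−-1)² + (1.5−5)²) = 3.6401; v₂ = distance/dt₂ = 2.4267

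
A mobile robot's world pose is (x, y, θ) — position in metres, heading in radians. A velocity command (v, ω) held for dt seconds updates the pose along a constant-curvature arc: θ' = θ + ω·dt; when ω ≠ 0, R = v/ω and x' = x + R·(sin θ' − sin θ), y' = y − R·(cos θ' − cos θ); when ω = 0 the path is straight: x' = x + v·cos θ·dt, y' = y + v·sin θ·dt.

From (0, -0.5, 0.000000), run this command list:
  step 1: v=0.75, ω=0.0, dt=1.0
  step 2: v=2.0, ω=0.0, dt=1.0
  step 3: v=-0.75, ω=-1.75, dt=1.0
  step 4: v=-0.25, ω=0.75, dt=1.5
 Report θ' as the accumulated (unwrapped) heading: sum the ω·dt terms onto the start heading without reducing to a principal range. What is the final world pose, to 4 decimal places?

step 1: θ'=0.0000 (straight) → pose (0.7500, -0.5000, 0.0000)
step 2: θ'=0.0000 (straight) → pose (2.7500, -0.5000, 0.0000)
step 3: θ'=-1.7500 (R=0.4286) → pose (2.3283, 0.0050, -1.7500)
step 4: θ'=-0.6250 (R=-0.3333) → pose (2.1953, 0.3347, -0.6250)

(2.1953, 0.3347, -0.6250)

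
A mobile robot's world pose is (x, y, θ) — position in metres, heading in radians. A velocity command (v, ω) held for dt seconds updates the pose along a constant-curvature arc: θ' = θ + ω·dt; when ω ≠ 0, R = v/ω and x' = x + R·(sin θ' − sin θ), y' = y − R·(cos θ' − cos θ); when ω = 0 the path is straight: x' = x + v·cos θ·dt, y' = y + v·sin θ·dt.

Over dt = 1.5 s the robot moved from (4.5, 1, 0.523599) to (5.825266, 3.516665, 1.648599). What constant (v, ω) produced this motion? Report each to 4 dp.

v = 2.0000, ω = 0.7500

Δθ = 1.648599 − 0.523599 = 1.125000
ω = Δθ/dt = 1.125000/1.5 = 0.7500
R = −Δy/(cos θ' − cos θ) = 2.6667
v = R·ω = 2.6667·0.7500 = 2.0000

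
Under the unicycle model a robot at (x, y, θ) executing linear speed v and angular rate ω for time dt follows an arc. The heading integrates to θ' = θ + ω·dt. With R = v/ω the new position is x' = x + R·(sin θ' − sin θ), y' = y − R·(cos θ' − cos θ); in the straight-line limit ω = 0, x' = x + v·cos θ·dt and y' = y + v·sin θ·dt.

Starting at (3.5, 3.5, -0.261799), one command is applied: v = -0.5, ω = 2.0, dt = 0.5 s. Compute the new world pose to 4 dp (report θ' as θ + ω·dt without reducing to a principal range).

θ' = -0.2618 + 2.0·0.5 = 0.7382
R = v/ω = -0.5/2.0 = -0.2500
x' = 3.5 + -0.2500·(sin 0.7382 − sin -0.2618) = 3.2671
y' = 3.5 − -0.2500·(cos 0.7382 − cos -0.2618) = 3.4434

(3.2671, 3.4434, 0.7382)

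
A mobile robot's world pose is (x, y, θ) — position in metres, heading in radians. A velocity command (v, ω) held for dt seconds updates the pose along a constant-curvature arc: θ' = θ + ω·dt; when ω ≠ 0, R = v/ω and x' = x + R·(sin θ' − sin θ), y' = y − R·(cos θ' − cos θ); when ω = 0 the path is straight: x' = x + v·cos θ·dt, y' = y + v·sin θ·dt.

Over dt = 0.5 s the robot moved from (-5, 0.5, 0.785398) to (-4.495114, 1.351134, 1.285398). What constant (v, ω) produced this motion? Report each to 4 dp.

v = 2.0000, ω = 1.0000

Δθ = 1.285398 − 0.785398 = 0.500000
ω = Δθ/dt = 0.500000/0.5 = 1.0000
R = −Δy/(cos θ' − cos θ) = 2.0000
v = R·ω = 2.0000·1.0000 = 2.0000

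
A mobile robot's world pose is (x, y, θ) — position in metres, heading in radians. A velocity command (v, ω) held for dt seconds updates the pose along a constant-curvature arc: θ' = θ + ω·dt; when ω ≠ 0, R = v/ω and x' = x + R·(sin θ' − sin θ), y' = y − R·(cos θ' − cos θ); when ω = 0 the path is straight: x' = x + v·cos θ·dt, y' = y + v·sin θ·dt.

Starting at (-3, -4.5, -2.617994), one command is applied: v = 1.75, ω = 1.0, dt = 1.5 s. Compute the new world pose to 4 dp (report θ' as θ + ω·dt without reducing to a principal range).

(-3.6986, -6.7811, -1.1180)

θ' = -2.6180 + 1.0·1.5 = -1.1180
R = v/ω = 1.75/1.0 = 1.7500
x' = -3 + 1.7500·(sin -1.1180 − sin -2.6180) = -3.6986
y' = -4.5 − 1.7500·(cos -1.1180 − cos -2.6180) = -6.7811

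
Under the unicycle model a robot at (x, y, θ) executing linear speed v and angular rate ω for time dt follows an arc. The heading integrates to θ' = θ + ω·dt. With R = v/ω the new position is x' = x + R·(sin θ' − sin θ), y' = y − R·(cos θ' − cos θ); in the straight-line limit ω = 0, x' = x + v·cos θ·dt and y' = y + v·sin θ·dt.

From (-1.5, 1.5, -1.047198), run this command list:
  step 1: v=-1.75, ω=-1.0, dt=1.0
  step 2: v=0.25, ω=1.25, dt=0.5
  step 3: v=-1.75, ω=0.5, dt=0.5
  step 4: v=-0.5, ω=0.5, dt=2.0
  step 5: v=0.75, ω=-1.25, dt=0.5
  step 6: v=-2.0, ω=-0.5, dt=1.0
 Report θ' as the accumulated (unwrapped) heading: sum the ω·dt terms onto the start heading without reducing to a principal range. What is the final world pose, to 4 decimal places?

(-3.2089, 6.0357, -1.2972)

step 1: θ'=-2.0472 (R=1.7500) → pose (-1.5396, 3.1775, -2.0472)
step 2: θ'=-1.4222 (R=0.2000) → pose (-1.5597, 3.0562, -1.4222)
step 3: θ'=-1.1722 (R=-3.5000) → pose (-1.7955, 3.8965, -1.1722)
step 4: θ'=-0.1722 (R=-1.0000) → pose (-2.5457, 4.4935, -0.1722)
step 5: θ'=-0.7972 (R=-0.6000) → pose (-2.2193, 4.3216, -0.7972)
step 6: θ'=-1.2972 (R=4.0000) → pose (-3.2089, 6.0357, -1.2972)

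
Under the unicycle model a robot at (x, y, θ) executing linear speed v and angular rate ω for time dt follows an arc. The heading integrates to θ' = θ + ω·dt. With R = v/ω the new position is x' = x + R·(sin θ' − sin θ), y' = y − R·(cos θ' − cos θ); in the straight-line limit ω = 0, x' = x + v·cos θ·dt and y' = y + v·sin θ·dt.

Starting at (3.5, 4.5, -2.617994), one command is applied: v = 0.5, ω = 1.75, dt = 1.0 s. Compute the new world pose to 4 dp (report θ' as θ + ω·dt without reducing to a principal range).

θ' = -2.6180 + 1.75·1.0 = -0.8680
R = v/ω = 0.5/1.75 = 0.2857
x' = 3.5 + 0.2857·(sin -0.8680 − sin -2.6180) = 3.4248
y' = 4.5 − 0.2857·(cos -0.8680 − cos -2.6180) = 4.0679

(3.4248, 4.0679, -0.8680)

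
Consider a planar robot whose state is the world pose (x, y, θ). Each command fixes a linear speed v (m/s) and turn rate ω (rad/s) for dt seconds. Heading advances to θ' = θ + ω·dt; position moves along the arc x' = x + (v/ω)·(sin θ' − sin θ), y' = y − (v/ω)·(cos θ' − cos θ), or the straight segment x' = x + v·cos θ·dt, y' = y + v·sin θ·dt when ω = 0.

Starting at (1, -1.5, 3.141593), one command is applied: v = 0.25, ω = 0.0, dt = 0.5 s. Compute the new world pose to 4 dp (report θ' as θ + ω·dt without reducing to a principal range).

θ' = 3.1416 + 0.0·0.5 = 3.1416
ω = 0 → straight: x' = 1 + 0.25·cos(3.1416)·0.5 = 0.8750
y' = -1.5 + 0.25·sin(3.1416)·0.5 = -1.5000

(0.8750, -1.5000, 3.1416)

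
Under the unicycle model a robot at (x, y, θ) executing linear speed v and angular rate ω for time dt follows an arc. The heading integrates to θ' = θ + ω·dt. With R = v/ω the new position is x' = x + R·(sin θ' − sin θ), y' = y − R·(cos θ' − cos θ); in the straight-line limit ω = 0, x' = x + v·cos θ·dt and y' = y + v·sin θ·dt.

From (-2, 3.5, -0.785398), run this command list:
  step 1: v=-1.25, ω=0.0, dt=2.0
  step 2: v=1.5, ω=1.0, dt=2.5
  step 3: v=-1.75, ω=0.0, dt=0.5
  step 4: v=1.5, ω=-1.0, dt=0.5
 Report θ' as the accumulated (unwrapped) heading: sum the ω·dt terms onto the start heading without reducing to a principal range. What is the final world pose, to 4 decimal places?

step 1: θ'=-0.7854 (straight) → pose (-3.7678, 5.2678, -0.7854)
step 2: θ'=1.7146 (R=1.5000) → pose (-1.2226, 6.5434, 1.7146)
step 3: θ'=1.7146 (straight) → pose (-1.0972, 5.6774, 1.7146)
step 4: θ'=1.2146 (R=-1.5000) → pose (-1.0185, 6.4155, 1.2146)

(-1.0185, 6.4155, 1.2146)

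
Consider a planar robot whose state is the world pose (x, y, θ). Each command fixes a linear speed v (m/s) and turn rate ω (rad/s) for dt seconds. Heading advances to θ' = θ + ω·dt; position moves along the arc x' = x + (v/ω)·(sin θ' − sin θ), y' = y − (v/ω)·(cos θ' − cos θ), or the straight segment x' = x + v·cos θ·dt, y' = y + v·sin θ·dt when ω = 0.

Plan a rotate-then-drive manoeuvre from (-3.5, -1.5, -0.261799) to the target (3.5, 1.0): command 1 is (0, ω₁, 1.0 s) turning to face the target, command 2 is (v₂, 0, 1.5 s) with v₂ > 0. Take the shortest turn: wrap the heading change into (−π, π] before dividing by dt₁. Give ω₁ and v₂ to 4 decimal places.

heading to target = atan2(1−-1.5, 3.5−-3.5) = 0.3430
Δθ = wrap(0.3430 − -0.2618) = 0.6048; ω₁ = Δθ/dt₁ = 0.6048
distance = √((3.5−-3.5)² + (1−-1.5)²) = 7.4330; v₂ = distance/dt₂ = 4.9554

ω₁ = 0.6048, v₂ = 4.9554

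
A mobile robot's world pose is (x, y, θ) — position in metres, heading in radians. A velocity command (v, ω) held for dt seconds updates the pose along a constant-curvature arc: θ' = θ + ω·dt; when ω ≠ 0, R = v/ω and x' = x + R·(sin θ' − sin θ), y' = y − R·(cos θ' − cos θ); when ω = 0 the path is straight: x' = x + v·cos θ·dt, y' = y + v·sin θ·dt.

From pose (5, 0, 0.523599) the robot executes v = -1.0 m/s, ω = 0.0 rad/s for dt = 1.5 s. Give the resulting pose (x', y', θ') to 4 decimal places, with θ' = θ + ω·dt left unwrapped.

(3.7010, -0.7500, 0.5236)

θ' = 0.5236 + 0.0·1.5 = 0.5236
ω = 0 → straight: x' = 5 + -1.0·cos(0.5236)·1.5 = 3.7010
y' = 0 + -1.0·sin(0.5236)·1.5 = -0.7500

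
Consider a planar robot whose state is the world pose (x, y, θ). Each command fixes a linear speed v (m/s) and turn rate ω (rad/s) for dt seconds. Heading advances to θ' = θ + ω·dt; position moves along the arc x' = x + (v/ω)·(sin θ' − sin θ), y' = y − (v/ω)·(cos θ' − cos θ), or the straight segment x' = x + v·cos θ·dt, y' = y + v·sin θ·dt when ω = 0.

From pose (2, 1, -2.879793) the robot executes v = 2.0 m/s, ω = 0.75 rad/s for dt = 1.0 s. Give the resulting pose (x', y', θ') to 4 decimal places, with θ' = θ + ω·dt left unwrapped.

θ' = -2.8798 + 0.75·1.0 = -2.1298
R = v/ω = 2.0/0.75 = 2.6667
x' = 2 + 2.6667·(sin -2.1298 − sin -2.8798) = 0.4294
y' = 1 − 2.6667·(cos -2.1298 − cos -2.8798) = -0.1616

(0.4294, -0.1616, -2.1298)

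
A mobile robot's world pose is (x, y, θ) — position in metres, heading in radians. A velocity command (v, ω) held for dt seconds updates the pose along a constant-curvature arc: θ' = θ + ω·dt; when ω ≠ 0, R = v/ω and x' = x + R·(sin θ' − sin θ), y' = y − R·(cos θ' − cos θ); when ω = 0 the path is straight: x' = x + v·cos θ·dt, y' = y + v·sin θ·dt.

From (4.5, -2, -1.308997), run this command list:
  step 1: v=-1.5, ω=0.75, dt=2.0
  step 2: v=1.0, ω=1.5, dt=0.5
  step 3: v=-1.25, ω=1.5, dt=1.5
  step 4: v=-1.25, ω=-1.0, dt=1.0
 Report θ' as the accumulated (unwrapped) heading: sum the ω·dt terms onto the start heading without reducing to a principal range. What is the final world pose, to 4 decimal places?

step 1: θ'=0.1910 (R=-2.0000) → pose (2.1885, -0.5540, 0.1910)
step 2: θ'=0.9410 (R=0.6667) → pose (2.6007, -0.2921, 0.9410)
step 3: θ'=3.1910 (R=-0.8333) → pose (3.3153, -1.6152, 3.1910)
step 4: θ'=2.1910 (R=1.2500) → pose (4.3942, -2.1372, 2.1910)

(4.3942, -2.1372, 2.1910)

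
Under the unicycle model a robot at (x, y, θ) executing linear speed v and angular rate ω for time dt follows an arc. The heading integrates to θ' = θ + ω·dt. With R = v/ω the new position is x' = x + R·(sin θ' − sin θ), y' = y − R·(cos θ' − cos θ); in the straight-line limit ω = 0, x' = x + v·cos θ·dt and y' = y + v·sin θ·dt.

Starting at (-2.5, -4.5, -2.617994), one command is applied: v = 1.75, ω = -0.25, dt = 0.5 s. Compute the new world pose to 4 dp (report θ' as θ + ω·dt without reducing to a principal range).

(-3.2831, -4.8891, -2.7430)

θ' = -2.6180 + -0.25·0.5 = -2.7430
R = v/ω = 1.75/-0.25 = -7.0000
x' = -2.5 + -7.0000·(sin -2.7430 − sin -2.6180) = -3.2831
y' = -4.5 − -7.0000·(cos -2.7430 − cos -2.6180) = -4.8891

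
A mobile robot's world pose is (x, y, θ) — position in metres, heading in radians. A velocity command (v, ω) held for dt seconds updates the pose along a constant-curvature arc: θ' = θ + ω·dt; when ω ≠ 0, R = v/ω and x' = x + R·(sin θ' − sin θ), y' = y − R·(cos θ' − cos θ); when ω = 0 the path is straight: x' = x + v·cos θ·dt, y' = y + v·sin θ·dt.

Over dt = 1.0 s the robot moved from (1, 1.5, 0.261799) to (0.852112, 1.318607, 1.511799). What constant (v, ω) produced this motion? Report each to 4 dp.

Δθ = 1.511799 − 0.261799 = 1.250000
ω = Δθ/dt = 1.250000/1.0 = 1.2500
R = −Δy/(cos θ' − cos θ) = -0.2000
v = R·ω = -0.2000·1.2500 = -0.2500

v = -0.2500, ω = 1.2500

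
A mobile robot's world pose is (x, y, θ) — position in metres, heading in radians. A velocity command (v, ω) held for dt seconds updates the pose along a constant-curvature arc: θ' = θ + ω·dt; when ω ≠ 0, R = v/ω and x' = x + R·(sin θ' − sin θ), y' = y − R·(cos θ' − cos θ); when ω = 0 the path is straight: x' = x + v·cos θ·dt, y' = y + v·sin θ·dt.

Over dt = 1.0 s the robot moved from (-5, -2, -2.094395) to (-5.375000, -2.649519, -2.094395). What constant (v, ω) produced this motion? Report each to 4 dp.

Δθ = -2.094395 − -2.094395 = 0.000000
ω = Δθ/dt = 0.000000/1.0 = 0.0000
ω = 0 → v = (Δx·cos θ + Δy·sin θ)/dt = 0.7500

v = 0.7500, ω = 0.0000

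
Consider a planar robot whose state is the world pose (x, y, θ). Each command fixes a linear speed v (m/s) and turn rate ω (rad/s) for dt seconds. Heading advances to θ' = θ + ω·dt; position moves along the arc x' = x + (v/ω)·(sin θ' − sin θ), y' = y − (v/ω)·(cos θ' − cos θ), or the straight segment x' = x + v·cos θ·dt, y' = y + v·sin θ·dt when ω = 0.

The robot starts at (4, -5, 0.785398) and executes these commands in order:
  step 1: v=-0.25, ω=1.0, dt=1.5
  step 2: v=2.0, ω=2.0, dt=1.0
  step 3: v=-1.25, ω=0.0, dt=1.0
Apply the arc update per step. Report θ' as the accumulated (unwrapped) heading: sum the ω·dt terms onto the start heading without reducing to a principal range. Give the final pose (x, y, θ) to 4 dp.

step 1: θ'=2.2854 (R=-0.2500) → pose (3.9879, -5.3406, 2.2854)
step 2: θ'=4.2854 (R=1.0000) → pose (2.3224, -5.5818, 4.2854)
step 3: θ'=4.2854 (straight) → pose (2.8400, -4.4440, 4.2854)

(2.8400, -4.4440, 4.2854)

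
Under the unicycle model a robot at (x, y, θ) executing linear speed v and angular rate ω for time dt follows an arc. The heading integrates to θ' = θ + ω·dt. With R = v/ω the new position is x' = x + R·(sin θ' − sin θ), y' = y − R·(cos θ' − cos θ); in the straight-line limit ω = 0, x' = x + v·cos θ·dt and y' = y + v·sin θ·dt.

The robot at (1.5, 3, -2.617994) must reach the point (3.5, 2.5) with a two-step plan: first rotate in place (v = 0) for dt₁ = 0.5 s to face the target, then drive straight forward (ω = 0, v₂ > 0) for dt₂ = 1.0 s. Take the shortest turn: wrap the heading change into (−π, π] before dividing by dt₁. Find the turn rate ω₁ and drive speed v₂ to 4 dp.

heading to target = atan2(2.5−3, 3.5−1.5) = -0.2450
Δθ = wrap(-0.2450 − -2.6180) = 2.3730; ω₁ = Δθ/dt₁ = 4.7460
distance = √((3.5−1.5)² + (2.5−3)²) = 2.0616; v₂ = distance/dt₂ = 2.0616

ω₁ = 4.7460, v₂ = 2.0616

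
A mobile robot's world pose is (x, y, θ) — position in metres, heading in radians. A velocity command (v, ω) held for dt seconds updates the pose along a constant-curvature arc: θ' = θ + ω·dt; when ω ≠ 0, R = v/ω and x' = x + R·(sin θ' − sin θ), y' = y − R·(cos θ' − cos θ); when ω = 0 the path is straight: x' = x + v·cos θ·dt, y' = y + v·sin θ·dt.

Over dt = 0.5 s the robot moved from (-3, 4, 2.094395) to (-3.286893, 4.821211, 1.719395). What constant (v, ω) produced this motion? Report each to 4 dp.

v = 1.7500, ω = -0.7500

Δθ = 1.719395 − 2.094395 = -0.375000
ω = Δθ/dt = -0.375000/0.5 = -0.7500
R = −Δy/(cos θ' − cos θ) = -2.3333
v = R·ω = -2.3333·-0.7500 = 1.7500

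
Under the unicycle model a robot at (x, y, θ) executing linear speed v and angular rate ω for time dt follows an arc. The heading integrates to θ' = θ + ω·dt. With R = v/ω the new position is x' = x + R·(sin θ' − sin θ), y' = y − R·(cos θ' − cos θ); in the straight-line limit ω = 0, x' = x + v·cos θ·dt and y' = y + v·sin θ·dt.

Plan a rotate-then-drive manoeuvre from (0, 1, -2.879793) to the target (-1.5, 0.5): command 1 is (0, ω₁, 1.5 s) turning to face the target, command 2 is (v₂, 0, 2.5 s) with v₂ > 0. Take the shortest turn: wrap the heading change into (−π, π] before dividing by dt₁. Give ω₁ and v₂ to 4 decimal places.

heading to target = atan2(0.5−1, -1.5−0) = -2.8198
Δθ = wrap(-2.8198 − -2.8798) = 0.0600; ω₁ = Δθ/dt₁ = 0.0400
distance = √((-1.5−0)² + (0.5−1)²) = 1.5811; v₂ = distance/dt₂ = 0.6325

ω₁ = 0.0400, v₂ = 0.6325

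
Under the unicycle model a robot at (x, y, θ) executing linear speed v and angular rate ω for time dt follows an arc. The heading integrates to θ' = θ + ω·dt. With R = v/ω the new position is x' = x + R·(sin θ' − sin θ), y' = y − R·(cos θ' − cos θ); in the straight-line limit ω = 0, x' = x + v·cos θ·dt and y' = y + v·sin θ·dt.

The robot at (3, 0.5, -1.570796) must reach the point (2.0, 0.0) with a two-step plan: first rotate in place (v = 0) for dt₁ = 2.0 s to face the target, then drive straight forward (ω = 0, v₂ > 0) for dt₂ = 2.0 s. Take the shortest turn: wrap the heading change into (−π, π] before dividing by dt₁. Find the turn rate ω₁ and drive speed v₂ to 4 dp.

heading to target = atan2(0−0.5, 2−3) = -2.6779
Δθ = wrap(-2.6779 − -1.5708) = -1.1071; ω₁ = Δθ/dt₁ = -0.5536
distance = √((2−3)² + (0−0.5)²) = 1.1180; v₂ = distance/dt₂ = 0.5590

ω₁ = -0.5536, v₂ = 0.5590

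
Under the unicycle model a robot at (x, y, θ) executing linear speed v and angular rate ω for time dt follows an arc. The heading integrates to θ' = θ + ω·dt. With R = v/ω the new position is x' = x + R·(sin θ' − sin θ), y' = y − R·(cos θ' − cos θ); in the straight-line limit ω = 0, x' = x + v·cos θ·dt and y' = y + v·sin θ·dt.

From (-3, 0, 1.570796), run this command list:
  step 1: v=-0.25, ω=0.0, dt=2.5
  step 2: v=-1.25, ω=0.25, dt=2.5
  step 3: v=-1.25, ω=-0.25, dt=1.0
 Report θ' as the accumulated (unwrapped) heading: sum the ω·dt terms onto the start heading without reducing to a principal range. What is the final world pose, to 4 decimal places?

step 1: θ'=1.5708 (straight) → pose (-3.0000, -0.6250, 1.5708)
step 2: θ'=2.1958 (R=-5.0000) → pose (-2.0548, -3.5505, 2.1958)
step 3: θ'=1.9458 (R=5.0000) → pose (-1.4571, -4.6446, 1.9458)

(-1.4571, -4.6446, 1.9458)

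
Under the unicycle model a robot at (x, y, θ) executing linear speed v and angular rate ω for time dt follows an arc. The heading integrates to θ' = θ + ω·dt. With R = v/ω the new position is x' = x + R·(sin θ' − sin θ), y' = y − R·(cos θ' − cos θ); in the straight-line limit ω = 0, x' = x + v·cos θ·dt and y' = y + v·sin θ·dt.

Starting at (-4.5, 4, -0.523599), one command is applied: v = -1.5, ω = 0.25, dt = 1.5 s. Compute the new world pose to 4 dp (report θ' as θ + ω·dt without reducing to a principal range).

(-6.6117, 4.7377, -0.1486)

θ' = -0.5236 + 0.25·1.5 = -0.1486
R = v/ω = -1.5/0.25 = -6.0000
x' = -4.5 + -6.0000·(sin -0.1486 − sin -0.5236) = -6.6117
y' = 4 − -6.0000·(cos -0.1486 − cos -0.5236) = 4.7377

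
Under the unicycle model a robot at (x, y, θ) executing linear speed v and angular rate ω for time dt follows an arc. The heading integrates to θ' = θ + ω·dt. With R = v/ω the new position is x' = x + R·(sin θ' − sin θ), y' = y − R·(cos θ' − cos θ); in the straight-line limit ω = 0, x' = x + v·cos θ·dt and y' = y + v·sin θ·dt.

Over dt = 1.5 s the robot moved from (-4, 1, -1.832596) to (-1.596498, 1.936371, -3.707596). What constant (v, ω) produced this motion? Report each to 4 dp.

v = -2.0000, ω = -1.2500

Δθ = -3.707596 − -1.832596 = -1.875000
ω = Δθ/dt = -1.875000/1.5 = -1.2500
R = Δx/(sin θ' − sin θ) = 1.6000
v = R·ω = 1.6000·-1.2500 = -2.0000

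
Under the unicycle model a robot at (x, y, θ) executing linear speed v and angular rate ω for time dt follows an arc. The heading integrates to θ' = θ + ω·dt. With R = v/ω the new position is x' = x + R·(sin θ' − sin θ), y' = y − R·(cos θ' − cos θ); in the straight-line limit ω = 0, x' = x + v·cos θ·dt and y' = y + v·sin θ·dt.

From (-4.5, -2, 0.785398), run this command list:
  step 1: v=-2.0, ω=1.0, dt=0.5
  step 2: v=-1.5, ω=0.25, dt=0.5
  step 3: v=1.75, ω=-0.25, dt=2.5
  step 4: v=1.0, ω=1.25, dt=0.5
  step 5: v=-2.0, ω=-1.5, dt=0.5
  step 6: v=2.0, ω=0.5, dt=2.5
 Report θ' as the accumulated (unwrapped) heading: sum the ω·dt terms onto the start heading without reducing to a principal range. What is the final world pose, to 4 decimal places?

step 1: θ'=1.2854 (R=-2.0000) → pose (-5.0049, -2.8511, 1.2854)
step 2: θ'=1.4104 (R=-6.0000) → pose (-5.1706, -3.5821, 1.4104)
step 3: θ'=0.7854 (R=-7.0000) → pose (-3.2102, 0.2497, 0.7854)
step 4: θ'=1.4104 (R=0.8000) → pose (-2.9861, 0.6876, 1.4104)
step 5: θ'=0.6604 (R=1.3333) → pose (-3.4844, -0.1525, 0.6604)
step 6: θ'=1.9104 (R=4.0000) → pose (-2.1666, 4.3390, 1.9104)

(-2.1666, 4.3390, 1.9104)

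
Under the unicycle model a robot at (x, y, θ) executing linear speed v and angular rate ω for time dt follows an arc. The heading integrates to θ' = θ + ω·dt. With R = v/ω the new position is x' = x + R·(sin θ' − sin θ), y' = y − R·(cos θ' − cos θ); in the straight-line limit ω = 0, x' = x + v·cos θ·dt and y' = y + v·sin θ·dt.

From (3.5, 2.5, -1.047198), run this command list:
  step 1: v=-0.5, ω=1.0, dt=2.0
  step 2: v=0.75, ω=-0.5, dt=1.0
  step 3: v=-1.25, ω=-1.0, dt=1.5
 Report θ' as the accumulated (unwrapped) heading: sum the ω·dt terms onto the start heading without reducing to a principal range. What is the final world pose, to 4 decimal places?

step 1: θ'=0.9528 (R=-0.5000) → pose (2.6595, 2.5397, 0.9528)
step 2: θ'=0.4528 (R=-1.5000) → pose (3.2258, 3.0194, 0.4528)
step 3: θ'=-1.0472 (R=1.2500) → pose (1.5964, 3.5185, -1.0472)

(1.5964, 3.5185, -1.0472)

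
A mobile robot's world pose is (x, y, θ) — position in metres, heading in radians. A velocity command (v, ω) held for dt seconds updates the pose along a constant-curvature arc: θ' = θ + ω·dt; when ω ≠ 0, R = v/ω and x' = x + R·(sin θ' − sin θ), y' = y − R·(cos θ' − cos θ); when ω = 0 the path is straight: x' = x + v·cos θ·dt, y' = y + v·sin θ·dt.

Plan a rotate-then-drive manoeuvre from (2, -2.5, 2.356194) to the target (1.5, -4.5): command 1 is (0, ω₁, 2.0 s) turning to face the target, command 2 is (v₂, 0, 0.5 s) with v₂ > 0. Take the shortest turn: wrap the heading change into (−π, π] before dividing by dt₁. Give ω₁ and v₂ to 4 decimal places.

ω₁ = 1.0556, v₂ = 4.1231

heading to target = atan2(-4.5−-2.5, 1.5−2) = -1.8158
Δθ = wrap(-1.8158 − 2.3562) = 2.1112; ω₁ = Δθ/dt₁ = 1.0556
distance = √((1.5−2)² + (-4.5−-2.5)²) = 2.0616; v₂ = distance/dt₂ = 4.1231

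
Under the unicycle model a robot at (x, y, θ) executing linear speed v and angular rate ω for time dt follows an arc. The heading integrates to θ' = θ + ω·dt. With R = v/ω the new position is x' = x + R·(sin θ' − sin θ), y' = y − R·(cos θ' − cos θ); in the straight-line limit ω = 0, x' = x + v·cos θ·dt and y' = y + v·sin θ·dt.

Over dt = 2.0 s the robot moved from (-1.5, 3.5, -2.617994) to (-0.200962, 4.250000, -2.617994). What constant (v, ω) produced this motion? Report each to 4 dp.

Δθ = -2.617994 − -2.617994 = 0.000000
ω = Δθ/dt = 0.000000/2.0 = 0.0000
ω = 0 → v = (Δx·cos θ + Δy·sin θ)/dt = -0.7500

v = -0.7500, ω = 0.0000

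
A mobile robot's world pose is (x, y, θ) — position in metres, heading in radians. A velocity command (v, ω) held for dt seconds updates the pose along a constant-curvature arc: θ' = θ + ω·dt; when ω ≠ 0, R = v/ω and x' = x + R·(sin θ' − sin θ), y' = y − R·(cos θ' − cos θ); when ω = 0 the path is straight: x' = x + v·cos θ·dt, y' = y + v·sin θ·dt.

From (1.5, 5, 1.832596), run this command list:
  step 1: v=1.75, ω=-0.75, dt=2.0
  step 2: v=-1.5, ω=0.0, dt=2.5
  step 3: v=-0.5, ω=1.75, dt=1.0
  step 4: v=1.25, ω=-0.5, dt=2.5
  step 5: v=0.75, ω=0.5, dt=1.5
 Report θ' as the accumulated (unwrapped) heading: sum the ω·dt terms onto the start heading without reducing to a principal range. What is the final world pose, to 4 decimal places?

step 1: θ'=0.3326 (R=-2.3333) → pose (2.9920, 7.8094, 0.3326)
step 2: θ'=0.3326 (straight) → pose (-0.5525, 6.5850, 0.3326)
step 3: θ'=2.0826 (R=-0.2857) → pose (-0.7083, 6.1750, 2.0826)
step 4: θ'=0.8326 (R=-2.5000) → pose (-0.3779, 9.0818, 0.8326)
step 5: θ'=1.5826 (R=1.5000) → pose (0.0125, 10.1089, 1.5826)

(0.0125, 10.1089, 1.5826)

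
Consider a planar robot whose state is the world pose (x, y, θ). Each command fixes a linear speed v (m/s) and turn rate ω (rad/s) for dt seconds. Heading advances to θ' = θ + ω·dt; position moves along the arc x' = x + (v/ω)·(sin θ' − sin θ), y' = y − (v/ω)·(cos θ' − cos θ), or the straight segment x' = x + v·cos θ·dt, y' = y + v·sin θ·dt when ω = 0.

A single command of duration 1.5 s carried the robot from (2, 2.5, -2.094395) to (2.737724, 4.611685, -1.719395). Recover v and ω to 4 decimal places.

Δθ = -1.719395 − -2.094395 = 0.375000
ω = Δθ/dt = 0.375000/1.5 = 0.2500
R = −Δy/(cos θ' − cos θ) = -6.0000
v = R·ω = -6.0000·0.2500 = -1.5000

v = -1.5000, ω = 0.2500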